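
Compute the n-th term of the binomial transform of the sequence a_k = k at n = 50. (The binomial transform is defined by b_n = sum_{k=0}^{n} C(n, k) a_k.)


With a_k = k, b_n = sum_{k=0}^{n} C(n, k) k. Using k * C(n, k) = n * C(n-1, k-1) gives b_n = n * sum_{k>=1} C(n-1, k-1) = n * 2^(n-1).
For n = 50: 50 * 2^49 = 50 * 562949953421312 = 28147497671065600.

28147497671065600


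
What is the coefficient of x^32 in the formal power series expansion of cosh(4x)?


The Maclaurin series is cosh(t) = sum_{m>=0} t^(2m) / (2m)!, so substituting t = 4x, only even powers of x are nonzero, with coefficient of x^(2m) equal to 4^(2m) / (2m)!.
For x^32 the coefficient is 4^32/32! = 18446744073709551616/263130836933693530167218012160000000 = 8589934592/122529844256906551386796875.

8589934592/122529844256906551386796875


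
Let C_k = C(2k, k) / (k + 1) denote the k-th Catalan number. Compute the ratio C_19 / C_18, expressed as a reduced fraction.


Using C_k = (2k)! / (k! (k+1)!), the ratio C_{k+1}/C_k simplifies to
C_{k+1}/C_k = [(2k+2)! / ((k+1)! (k+2)!)] * [k! (k+1)! / (2k)!]
 = (2k+2)(2k+1) / ((k+1)(k+2)) = 2(2k+1) / (k+2).
For k = 18: 2(2*18 + 1) / (18 + 2) = 74/20 = 37/10.

37/10


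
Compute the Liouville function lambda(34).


The Liouville function is lambda(k) = (-1)^Omega(k), where Omega(k) counts the prime factors of k with multiplicity.
Factoring: 34 = 2 * 17, so Omega(34) = 2.
lambda(34) = (-1)^2 = 1.

1


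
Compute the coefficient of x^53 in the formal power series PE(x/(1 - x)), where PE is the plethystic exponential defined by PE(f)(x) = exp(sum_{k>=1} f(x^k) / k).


For f(x) = x/(1 - x) we have
sum_{k>=1} f(x^k) / k = sum_{k>=1} (1/k) * x^k / (1 - x^k) = sum_{k, m >= 1} x^(k m) / k,
which after exponentiating simplifies to
PE(x/(1 - x)) = prod_{k>=1} 1 / (1 - x^k).
This is the generating function for the partition function p(n), so the coefficient of x^53 is p(53).
Computing p(53) by dynamic programming over parts 1, 2, ..., 53: p(53) = 329931.

329931


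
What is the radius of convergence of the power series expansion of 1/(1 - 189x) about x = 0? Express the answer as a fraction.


Expanding 1/(1 - 189x) = sum_{k>=0} 189^k x^k, the series converges when |189x| < 1, i.e., |x| < 1/189.
So the radius of convergence is 1/189 = 1/189.

1/189


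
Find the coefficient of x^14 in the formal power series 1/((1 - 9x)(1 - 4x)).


By partial fractions or Cauchy convolution:
The coefficient equals sum_{k=0}^{14} 9^k * 4^(14-k).
= 41178011670565

41178011670565


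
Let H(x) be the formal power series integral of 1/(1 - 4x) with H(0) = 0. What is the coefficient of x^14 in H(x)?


1/(1 - 4x) = sum_{k>=0} 4^k x^k. Integrating termwise with H(0) = 0:
H(x) = sum_{k>=0} 4^k x^(k+1) / (k+1) = sum_{m>=1} 4^(m-1) x^m / m.
For m = 14: 4^13/14 = 67108864/14 = 33554432/7.

33554432/7


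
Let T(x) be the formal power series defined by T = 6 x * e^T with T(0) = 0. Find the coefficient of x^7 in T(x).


Apply the Lagrange inversion formula: if T = 6 x * phi(T) with phi(t) = e^t, then
[x^n] T = 6^n * (1/n) [t^(n-1)] phi(t)^n = 6^n * (1/n) [t^(n-1)] e^(n t) = 6^n * (1/n) * n^(n-1) / (n-1)! = 6^n * n^(n-1) / n!.
When c = 1 this is the Cayley count of rooted labeled trees on n vertices, divided by n!.
For n = 7: 6^7 * 7^6 / 7! = 279936 * 117649/5040 = 32672808/5.

32672808/5


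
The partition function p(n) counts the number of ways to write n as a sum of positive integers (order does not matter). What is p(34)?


Using the generating function prod_{k>=1} 1/(1-x^k), we compute p(34).
By dynamic programming over parts 1 through 34:
p(34) = 12310

12310


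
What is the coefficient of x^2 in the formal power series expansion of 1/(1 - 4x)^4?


The general identity 1/(1 - c x)^r = sum_{k>=0} c^k C(k + r - 1, r - 1) x^k follows by substituting y = c x into 1/(1 - y)^r = sum_{k>=0} C(k + r - 1, r - 1) y^k.
For c = 4, r = 4, k = 2:
4^2 * C(5, 3) = 16 * 10 = 160.

160


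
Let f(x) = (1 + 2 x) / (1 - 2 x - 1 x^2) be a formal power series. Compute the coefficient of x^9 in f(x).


Write f(x) = sum_{k>=0} a_k x^k. Multiplying both sides by 1 - 2 x - 1 x^2 gives
(1 - 2 x - 1 x^2) sum_{k>=0} a_k x^k = 1 + 2 x.
Matching coefficients:
 x^0: a_0 = 1
 x^1: a_1 - 2 a_0 = 2  =>  a_1 = 2*1 + 2 = 4
 x^k (k >= 2): a_k = 2 a_{k-1} + 1 a_{k-2}.
Iterating: a_2 = 9, a_3 = 22, a_4 = 53, a_5 = 128, a_6 = 309, a_7 = 746, a_8 = 1801, a_9 = 4348.
So the coefficient of x^9 is 4348.

4348


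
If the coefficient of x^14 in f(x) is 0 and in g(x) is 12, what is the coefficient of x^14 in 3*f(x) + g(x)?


Scalar multiplication scales coefficients: 3 * 0 = 0.
Then add the g coefficient: 0 + 12
= 12

12


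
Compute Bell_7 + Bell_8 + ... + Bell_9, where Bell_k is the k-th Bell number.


Recall Bell_k counts set partitions of a k-set (with Bell_0 = 1 by convention).
Bell_7 through Bell_9: 877, 4140, 21147
Sum = 877 + 4140 + 21147 = 26164.

26164


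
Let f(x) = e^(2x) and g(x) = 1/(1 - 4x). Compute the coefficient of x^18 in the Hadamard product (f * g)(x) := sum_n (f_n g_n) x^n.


Expanding: f_k = 2^k/k! (from e^(2x)) and g_k = 4^k (from 1/(1 - 4x)). So the Hadamard coefficient (f * g)_k = 2^k 4^k / k! = (8)^k / k!.
For k = 18: 8^18/18! = 18014398509481984/6402373705728000 = 274877906944/97692469875.

274877906944/97692469875


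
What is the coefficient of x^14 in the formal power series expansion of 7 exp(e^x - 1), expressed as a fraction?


exp(e^x - 1) is the exponential generating function for the Bell numbers Bell_k: exp(e^x - 1) = sum_{k>=0} Bell_k x^k / k!.
So the coefficient of x^14 in 7 exp(e^x - 1) is 7 Bell_14 / 14!.
Computing: Bell_14 = 190899322 and 14! = 87178291200, giving
7 * 190899322/87178291200 = 95449661/6227020800.

95449661/6227020800


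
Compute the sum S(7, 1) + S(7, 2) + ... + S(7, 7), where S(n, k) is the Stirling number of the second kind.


By definition, S(n, k) counts partitions of an n-set into exactly k nonempty blocks.
Computing row n = 7 for k = 1..7:
S(7, k): 1, 63, 301, 350, 140, 21, 1
Sum = 877. (This equals Bell_7 since the sum runs over all k.)

877


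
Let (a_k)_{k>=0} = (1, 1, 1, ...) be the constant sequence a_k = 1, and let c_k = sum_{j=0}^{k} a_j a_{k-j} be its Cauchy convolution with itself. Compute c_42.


Since a_j = 1 for all j >= 0, the convolution sum becomes
c_k = sum_{j=0}^{k} 1 * 1 = 1 * (k + 1).
Equivalently, the generating function of (a_k) is 1/(1 - x) and its square is 1/(1 - x)^2 = sum_{k>=0} 1(k + 1) x^k.
For k = 42: 1 * 43 = 43.

43


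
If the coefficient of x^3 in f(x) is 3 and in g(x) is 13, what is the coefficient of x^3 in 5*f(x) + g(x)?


Scalar multiplication scales coefficients: 5 * 3 = 15.
Then add the g coefficient: 15 + 13
= 28

28


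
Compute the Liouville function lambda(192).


The Liouville function is lambda(k) = (-1)^Omega(k), where Omega(k) counts the prime factors of k with multiplicity.
Factoring: 192 = 2 * 2 * 2 * 2 * 2 * 2 * 3, so Omega(192) = 7.
lambda(192) = (-1)^7 = -1.

-1


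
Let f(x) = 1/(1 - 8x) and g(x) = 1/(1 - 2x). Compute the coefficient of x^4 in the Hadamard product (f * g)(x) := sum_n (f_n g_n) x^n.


f has coefficients f_k = 8^k and g has coefficients g_k = 2^k, so the Hadamard product has coefficient (f*g)_k = 8^k * 2^k = 16^k.
For k = 4: 16^4 = 65536.

65536


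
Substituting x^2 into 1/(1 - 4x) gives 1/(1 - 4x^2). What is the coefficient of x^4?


The coefficient of x^(2m) in 1/(1 - 4x^2) is 4^m.
With n = 4 = 2*2, the coefficient is 4^2 = 16.

16


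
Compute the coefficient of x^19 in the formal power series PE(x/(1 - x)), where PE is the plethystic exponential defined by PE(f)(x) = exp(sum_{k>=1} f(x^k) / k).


For f(x) = x/(1 - x) we have
sum_{k>=1} f(x^k) / k = sum_{k>=1} (1/k) * x^k / (1 - x^k) = sum_{k, m >= 1} x^(k m) / k,
which after exponentiating simplifies to
PE(x/(1 - x)) = prod_{k>=1} 1 / (1 - x^k).
This is the generating function for the partition function p(n), so the coefficient of x^19 is p(19).
Computing p(19) by dynamic programming over parts 1, 2, ..., 19: p(19) = 490.

490


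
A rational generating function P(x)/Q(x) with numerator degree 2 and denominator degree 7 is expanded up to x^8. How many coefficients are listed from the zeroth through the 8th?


Expanding up to x^8 gives the coefficients for x^0, x^1, ..., x^8.
That is 8 + 1 = 9 coefficients in total.

9


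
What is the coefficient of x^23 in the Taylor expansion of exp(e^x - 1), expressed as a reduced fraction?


exp(e^x - 1) = sum_{k>=0} Bell_k x^k / k!, where Bell_k is the k-th Bell number.
So the coefficient of x^23 is Bell_23 / 23!.
Computing: Bell_23 = 44152005855084346 and 23! = 25852016738884976640000, giving
44152005855084346/25852016738884976640000 = 22076002927542173/12926008369442488320000.

22076002927542173/12926008369442488320000


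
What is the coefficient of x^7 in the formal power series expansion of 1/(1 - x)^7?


The expansion 1/(1 - x)^r = sum_{k>=0} C(k + r - 1, r - 1) x^k follows from the multiset / negative-binomial theorem (or from repeated differentiation of the geometric series).
For r = 7 and k = 7:
C(13, 6) = 6227020800 / (720 * 5040) = 1716.

1716


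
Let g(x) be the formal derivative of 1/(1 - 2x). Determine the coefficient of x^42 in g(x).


Differentiate termwise: d/dx sum_{k>=0} 2^k x^k = sum_{k>=1} k 2^k x^(k-1) = sum_{j>=0} (j+1) 2^(j+1) x^j.
Equivalently, d/dx [1/(1 - 2x)] = 2/(1 - 2x)^2.
For j = 42: 43 * 2^43 = 43 * 8796093022208 = 378231999954944.

378231999954944


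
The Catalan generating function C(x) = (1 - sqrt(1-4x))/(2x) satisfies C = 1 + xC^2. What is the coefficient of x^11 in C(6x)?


Substituting x -> 6x scales the n-th coefficient by 6^n, so [x^11] C(6x) = 6^11 * C_11.
C_11 = C(2*11, 11)/(12) = 705432/12 = 58786.
So 6^11 * 58786 = 362797056 * 58786 = 21327387734016.

21327387734016


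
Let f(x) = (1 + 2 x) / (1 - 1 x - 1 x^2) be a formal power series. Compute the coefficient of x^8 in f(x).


Write f(x) = sum_{k>=0} a_k x^k. Multiplying both sides by 1 - 1 x - 1 x^2 gives
(1 - 1 x - 1 x^2) sum_{k>=0} a_k x^k = 1 + 2 x.
Matching coefficients:
 x^0: a_0 = 1
 x^1: a_1 - 1 a_0 = 2  =>  a_1 = 1*1 + 2 = 3
 x^k (k >= 2): a_k = 1 a_{k-1} + 1 a_{k-2}.
Iterating: a_2 = 4, a_3 = 7, a_4 = 11, a_5 = 18, a_6 = 29, a_7 = 47, a_8 = 76.
So the coefficient of x^8 is 76.

76


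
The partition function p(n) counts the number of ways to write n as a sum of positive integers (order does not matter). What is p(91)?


Using the generating function prod_{k>=1} 1/(1-x^k), we compute p(91).
By dynamic programming over parts 1 through 91:
p(91) = 64112359

64112359


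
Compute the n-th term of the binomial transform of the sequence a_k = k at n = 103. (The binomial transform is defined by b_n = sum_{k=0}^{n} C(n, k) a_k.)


With a_k = k, b_n = sum_{k=0}^{n} C(n, k) k. Using k * C(n, k) = n * C(n-1, k-1) gives b_n = n * sum_{k>=1} C(n-1, k-1) = n * 2^(n-1).
For n = 103: 103 * 2^102 = 103 * 5070602400912917605986812821504 = 522272047294030513416641720614912.

522272047294030513416641720614912


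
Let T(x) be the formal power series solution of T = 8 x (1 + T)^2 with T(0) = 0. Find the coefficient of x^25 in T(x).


Apply the Lagrange inversion formula: if T = 8 x * phi(T) with phi(t) = (1 + t)^2, then [x^n] T = 8^n * (1/n) [t^(n-1)] phi(t)^n = 8^n * (1/n) [t^(n-1)] (1 + t)^(2n) = 8^n * (1/n) C(2n, n-1).
Using the identity C(2n, n-1) = C(2n, n) * n / (n+1), the unscaled factor equals C(2n, n) / (n+1) = C_n, the n-th Catalan number.
For n = 25: C_25 = C(50, 25) / 26 = 126410606437752/26 = 4861946401452.
With the 8^25 = 37778931862957161709568 factor, the coefficient is 37778931862957161709568 * 4861946401452 = 183679141821804874793065781957492736.

183679141821804874793065781957492736


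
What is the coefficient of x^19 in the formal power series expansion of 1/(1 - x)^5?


The negative binomial / multiset identity is
1/(1 - x)^r = sum_{k>=0} C(k + r - 1, r - 1) x^k.
Here r = 5 and k = 19, so the coefficient is
C(19 + 4, 4) = C(23, 4)
= 8855

8855


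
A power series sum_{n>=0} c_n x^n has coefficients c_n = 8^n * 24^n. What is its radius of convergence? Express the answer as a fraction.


By the root test (Cauchy-Hadamard), the radius is R = 1 / limsup_n |c_n|^(1/n).
Here |c_n|^(1/n) = (8^n * 24^n)^(1/n) = 8 * 24 = 192 for all n.
So R = 1/192 = 1/192.

1/192


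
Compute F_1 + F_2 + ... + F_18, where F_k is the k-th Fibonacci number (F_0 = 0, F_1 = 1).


Use the identity sum_{k=0}^{N} F_k = F_{N+2} - 1 (which follows from F_{k+2} - F_{k+1} = F_k). Then
sum_{k=1}^{18} F_k = (F_{20} - 1) - (F_{2} - 1) = F_{20} - F_{2}.
Computing: F_{20} = 6765, F_{2} = 1, so
Sum = 6765 - 1 = 6764.

6764


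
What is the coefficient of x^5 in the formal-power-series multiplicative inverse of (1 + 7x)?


The inverse is 1/(1 + 7x). Apply the geometric identity 1/(1 - y) = sum_{k>=0} y^k with y = -7x:
1/(1 + 7x) = sum_{k>=0} (-7)^k x^k.
So the coefficient of x^5 is (-7)^5 = -16807.

-16807


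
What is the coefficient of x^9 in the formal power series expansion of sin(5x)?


The Maclaurin series is sin(t) = sum_{k>=0} (-1)^k t^(2k+1) / (2k+1)!, so substituting t = 5x, only odd powers of x are nonzero, with coefficient of x^(2k+1) equal to (-1)^k 5^(2k+1) / (2k+1)!.
Write 9 = 2*4 + 1, giving the coefficient (-1)^4 * 5^9 / 9! = 1953125/362880 = 390625/72576.

390625/72576


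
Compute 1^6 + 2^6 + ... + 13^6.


This power sum has a closed form given by Faulhaber's formula
sum_{k=1}^{m} k^p = (1 / (p + 1)) * sum_{j=0}^{p} C(p + 1, j) B_j m^(p + 1 - j),
but for small m direct computation is fastest:
1 + 64 + 729 + 4096 + 15625 + 46656 + 117649 + 262144 + 531441 + 1000000 + 1771561 + 2985984 + 4826809 = 11562759.

11562759


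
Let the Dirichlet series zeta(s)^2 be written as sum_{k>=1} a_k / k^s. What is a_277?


The Dirichlet convolution of the constant function 1 with itself gives (1 * 1)(k) = sum_{d | k} 1 = d(k), the number of positive divisors of k.
Since zeta(s) = sum_{k>=1} 1/k^s, we have zeta(s)^2 = sum_{k>=1} d(k)/k^s, so a_k = d(k).
For k = 277: the divisors are 1, 277.
Count = 2.

2


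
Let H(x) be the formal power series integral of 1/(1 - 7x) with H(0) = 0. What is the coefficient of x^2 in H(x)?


1/(1 - 7x) = sum_{k>=0} 7^k x^k. Integrating termwise with H(0) = 0:
H(x) = sum_{k>=0} 7^k x^(k+1) / (k+1) = sum_{m>=1} 7^(m-1) x^m / m.
For m = 2: 7^1/2 = 7/2 = 7/2.

7/2


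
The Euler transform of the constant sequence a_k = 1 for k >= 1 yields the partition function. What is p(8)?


The Euler transform converts the sequence a_k = 1 into the number of integer partitions.
Using the recurrence or dynamic programming:
p(8) = 22

22


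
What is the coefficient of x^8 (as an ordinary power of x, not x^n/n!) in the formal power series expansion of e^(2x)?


The exponential series is e^y = sum_{k>=0} y^k / k!. Substituting y = 2x gives
e^(2x) = sum_{k>=0} 2^k x^k / k!.
So the coefficient of x^n is a^n/n! with a = 2, n = 8:
2^8 / 8! = 256/40320 = 2/315

2/315


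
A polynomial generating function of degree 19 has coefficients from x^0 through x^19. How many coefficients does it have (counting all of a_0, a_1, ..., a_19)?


A polynomial of degree 19 takes the form a_0 + a_1 x + ... + a_19 x^19.
The number of coefficients is 19 + 1 = 20.

20


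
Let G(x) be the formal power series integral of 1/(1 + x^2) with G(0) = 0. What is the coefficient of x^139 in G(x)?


1/(1 + x^2) = sum_{j>=0} (-1)^j x^(2j). Integrating termwise with G(0) = 0:
G(x) = sum_{j>=0} (-1)^j x^(2j+1) / (2j+1) = arctan(x).
Only odd powers are nonzero. For x^139 write 139 = 2*69 + 1, giving
(-1)^69 / 139 = -1/139 = -1/139.

-1/139


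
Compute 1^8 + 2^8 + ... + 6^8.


This power sum has a closed form given by Faulhaber's formula
sum_{k=1}^{m} k^p = (1 / (p + 1)) * sum_{j=0}^{p} C(p + 1, j) B_j m^(p + 1 - j),
but for small m direct computation is fastest:
1 + 256 + 6561 + 65536 + 390625 + 1679616 = 2142595.

2142595


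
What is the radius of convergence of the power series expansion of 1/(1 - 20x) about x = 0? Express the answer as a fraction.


Expanding 1/(1 - 20x) = sum_{k>=0} 20^k x^k, the series converges when |20x| < 1, i.e., |x| < 1/20.
So the radius of convergence is 1/20 = 1/20.

1/20


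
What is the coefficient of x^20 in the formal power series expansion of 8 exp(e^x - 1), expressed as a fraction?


exp(e^x - 1) is the exponential generating function for the Bell numbers Bell_k: exp(e^x - 1) = sum_{k>=0} Bell_k x^k / k!.
So the coefficient of x^20 in 8 exp(e^x - 1) is 8 Bell_20 / 20!.
Computing: Bell_20 = 51724158235372 and 20! = 2432902008176640000, giving
8 * 51724158235372/2432902008176640000 = 263898766507/1551595668480000.

263898766507/1551595668480000


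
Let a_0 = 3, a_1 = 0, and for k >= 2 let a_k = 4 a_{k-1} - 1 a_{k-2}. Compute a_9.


Iterating the recurrence forward:
a_0 = 3
a_1 = 0
a_2 = 4*0 - 1*3 = -3
a_3 = 4*-3 - 1*0 = -12
a_4 = 4*-12 - 1*-3 = -45
a_5 = 4*-45 - 1*-12 = -168
a_6 = 4*-168 - 1*-45 = -627
a_7 = 4*-627 - 1*-168 = -2340
a_8 = 4*-2340 - 1*-627 = -8733
a_9 = 4*-8733 - 1*-2340 = -32592
So a_9 = -32592.

-32592


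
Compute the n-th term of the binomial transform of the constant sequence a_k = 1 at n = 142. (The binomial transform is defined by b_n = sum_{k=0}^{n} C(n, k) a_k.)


With a_k = 1 for all k, b_n = sum_{k=0}^{n} C(n, k) = 2^n by the binomial theorem.
For n = 142: 2^142 = 5575186299632655785383929568162090376495104.

5575186299632655785383929568162090376495104


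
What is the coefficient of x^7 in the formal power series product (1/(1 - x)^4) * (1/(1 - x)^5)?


Combine the factors: (1/(1 - x)^4) * (1/(1 - x)^5) = 1/(1 - x)^9.
Then use 1/(1 - x)^r = sum_{k>=0} C(k + r - 1, r - 1) x^k with r = 9 and k = 7:
C(15, 8) = 6435.

6435


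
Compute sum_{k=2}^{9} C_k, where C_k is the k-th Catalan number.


C_2 through C_9: 2, 5, 14, 42, 132, 429, 1430, 4862
Sum = 2 + 5 + 14 + 42 + 132 + 429 + 1430 + 4862
= 6916

6916


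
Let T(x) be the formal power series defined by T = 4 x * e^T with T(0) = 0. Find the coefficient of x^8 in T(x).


Apply the Lagrange inversion formula: if T = 4 x * phi(T) with phi(t) = e^t, then
[x^n] T = 4^n * (1/n) [t^(n-1)] phi(t)^n = 4^n * (1/n) [t^(n-1)] e^(n t) = 4^n * (1/n) * n^(n-1) / (n-1)! = 4^n * n^(n-1) / n!.
When c = 1 this is the Cayley count of rooted labeled trees on n vertices, divided by n!.
For n = 8: 4^8 * 8^7 / 8! = 65536 * 2097152/40320 = 1073741824/315.

1073741824/315


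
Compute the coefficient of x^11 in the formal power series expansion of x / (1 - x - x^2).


Let f(x) = sum_{k>=0} a_k x^k. Multiplying f(x) * (1 - x - x^2) = x and matching coefficients gives a_0 = 0, a_1 = 1, and a_k = a_{k-1} + a_{k-2} for k >= 2. These are the Fibonacci numbers F_k.
Iterating from F_0 = 0, F_1 = 1:
F_0=0, F_1=1, F_2=1, F_3=2, F_4=3, F_5=5, F_6=8, F_7=13, F_8=21, F_9=34, ...
F_11 = 89.

89


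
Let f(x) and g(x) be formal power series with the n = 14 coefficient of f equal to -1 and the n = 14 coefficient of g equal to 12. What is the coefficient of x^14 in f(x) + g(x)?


Addition of formal power series is termwise.
The coefficient of x^14 in f + g = -1 + 12
= 11

11


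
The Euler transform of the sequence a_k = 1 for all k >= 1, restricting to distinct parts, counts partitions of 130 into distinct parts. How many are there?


Partitions of 130 into distinct parts can be computed via generating function.
Product (1+x)(1+x^2)(1+x^3)...
The coefficient of x^130 = 4654670

4654670


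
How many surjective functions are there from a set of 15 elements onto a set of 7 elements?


By inclusion-exclusion on which target elements are missed, the number of surjections from an n-set onto a k-set is
surj(n, k) = sum_{j=0}^{k} (-1)^j C(k, j) (k - j)^n.
Equivalently surj(n, k) = k! * S(n, k), where S(n, k) is the Stirling number of the second kind.
For n = 15, k = 7:
S(15, 7) = 408741333, so
surj = 7! * 408741333 = 5040 * 408741333 = 2060056318320.

2060056318320


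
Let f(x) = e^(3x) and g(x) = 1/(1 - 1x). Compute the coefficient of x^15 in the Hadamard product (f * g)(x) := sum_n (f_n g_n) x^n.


Expanding: f_k = 3^k/k! (from e^(3x)) and g_k = 1^k (from 1/(1 - 1x)). So the Hadamard coefficient (f * g)_k = 3^k 1^k / k! = (3)^k / k!.
For k = 15: 3^15/15! = 14348907/1307674368000 = 19683/1793792000.

19683/1793792000


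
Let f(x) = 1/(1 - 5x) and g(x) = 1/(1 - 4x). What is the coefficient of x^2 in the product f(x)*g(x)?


The coefficient of x^n in f*g is the Cauchy product: sum_{k=0}^{n} a^k * b^(n-k).
With a=5, b=4, n=2:
sum_{k=0}^{2} 5^k * 4^(2-k)
= 61

61


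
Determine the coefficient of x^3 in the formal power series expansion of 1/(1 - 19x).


The geometric series identity gives 1/(1 - c x) = sum_{k>=0} c^k x^k, so the coefficient of x^k is c^k.
Here c = 19 and k = 3.
Computing: 19^3 = 6859

6859


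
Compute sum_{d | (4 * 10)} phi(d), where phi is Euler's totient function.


First, 4 * 10 = 40. One classical identity is sum_{d | n} phi(d) = n (each k in [1, n] has a unique gcd with n, and among the k's with gcd(k, n) = n/d there are phi(d) of them). So the sum equals 40. We also verify directly:
Divisors of 40: 1, 2, 4, 5, 8, 10, 20, 40.
phi values: 1, 1, 2, 4, 4, 4, 8, 16.
Sum = 40.

40


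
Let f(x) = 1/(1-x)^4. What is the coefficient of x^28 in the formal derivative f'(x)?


Differentiate: d/dx [ 1/(1-x)^r ] = r / (1-x)^(r+1).
Here r = 4, so f'(x) = 4 / (1-x)^5.
The expansion of 1/(1-x)^(r+1) has coefficient of x^n equal to C(n+r, r).
So the coefficient of x^28 in f'(x) is
4 * C(32, 4) = 4 * 35960 = 143840

143840


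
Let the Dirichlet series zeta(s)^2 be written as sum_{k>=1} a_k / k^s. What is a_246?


The Dirichlet convolution of the constant function 1 with itself gives (1 * 1)(k) = sum_{d | k} 1 = d(k), the number of positive divisors of k.
Since zeta(s) = sum_{k>=1} 1/k^s, we have zeta(s)^2 = sum_{k>=1} d(k)/k^s, so a_k = d(k).
For k = 246: the divisors are 1, 2, 3, 6, 41, 82, 123, 246.
Count = 8.

8


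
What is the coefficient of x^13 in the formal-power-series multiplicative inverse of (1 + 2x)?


The inverse is 1/(1 + 2x). Apply the geometric identity 1/(1 - y) = sum_{k>=0} y^k with y = -2x:
1/(1 + 2x) = sum_{k>=0} (-2)^k x^k.
So the coefficient of x^13 is (-2)^13 = -8192.

-8192


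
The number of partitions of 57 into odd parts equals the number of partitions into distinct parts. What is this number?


Computing partitions of 57 into odd parts (1, 3, 5, ...):
Using the generating function prod_{k>=0} 1/(1-x^(2k+1)),
the count is 7917

7917


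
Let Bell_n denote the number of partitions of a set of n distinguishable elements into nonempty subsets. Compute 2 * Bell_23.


Bell_23 can be computed from the Bell triangle or from Dobinski's identity Bell_n = (1/e) * sum_{k>=0} k^n / k!.
Computing Bell_23 = 44152005855084346.
Then 2 * 44152005855084346 = 88304011710168692.

88304011710168692


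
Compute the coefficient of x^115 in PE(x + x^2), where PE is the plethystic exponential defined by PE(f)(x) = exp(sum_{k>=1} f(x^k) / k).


With f(x) = x + x^2, the exponent is sum_{k>=1} (x^k + x^(2k)) / k = -ln(1 - x) - ln(1 - x^2). Exponentiating:
PE(x + x^2) = 1 / ((1 - x)(1 - x^2)).
This is the generating function for partitions of n into parts of size 1 or 2. The number of 2's can be any j in 0..57, and the rest are 1's, so
[x^115] = floor(115/2) + 1 = 58.

58


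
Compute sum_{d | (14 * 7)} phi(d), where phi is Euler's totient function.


First, 14 * 7 = 98. One classical identity is sum_{d | n} phi(d) = n (each k in [1, n] has a unique gcd with n, and among the k's with gcd(k, n) = n/d there are phi(d) of them). So the sum equals 98. We also verify directly:
Divisors of 98: 1, 2, 7, 14, 49, 98.
phi values: 1, 1, 6, 6, 42, 42.
Sum = 98.

98


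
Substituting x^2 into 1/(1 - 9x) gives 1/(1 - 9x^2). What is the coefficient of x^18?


The coefficient of x^(2m) in 1/(1 - 9x^2) is 9^m.
With n = 18 = 2*9, the coefficient is 9^9 = 387420489.

387420489


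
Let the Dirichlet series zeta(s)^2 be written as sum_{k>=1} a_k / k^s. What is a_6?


The Dirichlet convolution of the constant function 1 with itself gives (1 * 1)(k) = sum_{d | k} 1 = d(k), the number of positive divisors of k.
Since zeta(s) = sum_{k>=1} 1/k^s, we have zeta(s)^2 = sum_{k>=1} d(k)/k^s, so a_k = d(k).
For k = 6: the divisors are 1, 2, 3, 6.
Count = 4.

4


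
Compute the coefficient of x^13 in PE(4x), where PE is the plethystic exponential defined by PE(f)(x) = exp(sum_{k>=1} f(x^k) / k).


With f(x) = 4x, the exponent is sum_{k>=1} 4 x^k / k = 4 * (-ln(1 - x)). Exponentiating:
PE(4x) = exp(-4 ln(1 - x)) = 1/(1 - x)^4.
By the negative binomial expansion, [x^n] 1/(1 - x)^4 = C(n + 3, 3).
For n = 13: C(16, 3) = 560.

560


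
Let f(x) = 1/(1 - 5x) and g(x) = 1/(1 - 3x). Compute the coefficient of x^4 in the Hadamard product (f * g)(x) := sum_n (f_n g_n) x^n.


f has coefficients f_k = 5^k and g has coefficients g_k = 3^k, so the Hadamard product has coefficient (f*g)_k = 5^k * 3^k = 15^k.
For k = 4: 15^4 = 50625.

50625


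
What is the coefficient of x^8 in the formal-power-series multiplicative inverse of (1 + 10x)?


The inverse is 1/(1 + 10x). Apply the geometric identity 1/(1 - y) = sum_{k>=0} y^k with y = -10x:
1/(1 + 10x) = sum_{k>=0} (-10)^k x^k.
So the coefficient of x^8 is (-10)^8 = 100000000.

100000000


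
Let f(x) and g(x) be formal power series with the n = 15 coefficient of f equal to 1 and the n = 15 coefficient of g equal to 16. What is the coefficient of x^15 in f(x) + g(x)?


Addition of formal power series is termwise.
The coefficient of x^15 in f + g = 1 + 16
= 17

17


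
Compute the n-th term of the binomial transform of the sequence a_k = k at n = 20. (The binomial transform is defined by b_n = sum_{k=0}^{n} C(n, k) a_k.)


With a_k = k, b_n = sum_{k=0}^{n} C(n, k) k. Using k * C(n, k) = n * C(n-1, k-1) gives b_n = n * sum_{k>=1} C(n-1, k-1) = n * 2^(n-1).
For n = 20: 20 * 2^19 = 20 * 524288 = 10485760.

10485760


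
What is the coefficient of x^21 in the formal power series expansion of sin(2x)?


The Maclaurin series is sin(t) = sum_{k>=0} (-1)^k t^(2k+1) / (2k+1)!, so substituting t = 2x, only odd powers of x are nonzero, with coefficient of x^(2k+1) equal to (-1)^k 2^(2k+1) / (2k+1)!.
Write 21 = 2*10 + 1, giving the coefficient (-1)^10 * 2^21 / 21! = 2097152/51090942171709440000 = 8/194896477400625.

8/194896477400625


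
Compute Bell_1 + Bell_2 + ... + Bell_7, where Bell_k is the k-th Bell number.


Recall Bell_k counts set partitions of a k-set (with Bell_0 = 1 by convention).
Bell_1 through Bell_7: 1, 2, 5, 15, 52, 203, 877
Sum = 1 + 2 + 5 + 15 + 52 + 203 + 877 = 1155.

1155


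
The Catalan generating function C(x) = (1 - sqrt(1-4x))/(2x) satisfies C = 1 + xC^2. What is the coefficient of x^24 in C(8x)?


Substituting x -> 8x scales the n-th coefficient by 8^n, so [x^24] C(8x) = 8^24 * C_24.
C_24 = C(2*24, 24)/(25) = 32247603683100/25 = 1289904147324.
So 8^24 * 1289904147324 = 4722366482869645213696 * 1289904147324 = 6091400111437406562014936646549504.

6091400111437406562014936646549504


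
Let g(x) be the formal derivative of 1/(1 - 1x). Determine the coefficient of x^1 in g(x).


Differentiate termwise: d/dx sum_{k>=0} 1^k x^k = sum_{k>=1} k 1^k x^(k-1) = sum_{j>=0} (j+1) 1^(j+1) x^j.
Equivalently, d/dx [1/(1 - 1x)] = 1/(1 - 1x)^2.
For j = 1: 2 * 1^2 = 2 * 1 = 2.

2


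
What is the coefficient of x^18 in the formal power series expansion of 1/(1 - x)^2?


The negative binomial / multiset identity is
1/(1 - x)^r = sum_{k>=0} C(k + r - 1, r - 1) x^k.
Here r = 2 and k = 18, so the coefficient is
C(18 + 1, 1) = C(19, 1)
= 19

19


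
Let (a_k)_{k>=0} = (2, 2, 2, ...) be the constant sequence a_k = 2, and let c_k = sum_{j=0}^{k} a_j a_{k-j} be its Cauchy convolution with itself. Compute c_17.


Since a_j = 2 for all j >= 0, the convolution sum becomes
c_k = sum_{j=0}^{k} 2 * 2 = 4 * (k + 1).
Equivalently, the generating function of (a_k) is 2/(1 - x) and its square is 4/(1 - x)^2 = sum_{k>=0} 4(k + 1) x^k.
For k = 17: 4 * 18 = 72.

72


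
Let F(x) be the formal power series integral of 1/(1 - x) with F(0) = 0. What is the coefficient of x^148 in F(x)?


1/(1 - x) = sum_{k>=0} x^k. Integrating termwise and using F(0) = 0 gives
F(x) = sum_{k>=0} x^(k+1) / (k+1) = sum_{m>=1} x^m / m = -ln(1 - x).
So the coefficient of x^148 is 1/148 = 1/148.

1/148


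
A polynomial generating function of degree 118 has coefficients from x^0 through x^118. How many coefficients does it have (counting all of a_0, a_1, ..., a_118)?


A polynomial of degree 118 takes the form a_0 + a_1 x + ... + a_118 x^118.
The number of coefficients is 118 + 1 = 119.

119


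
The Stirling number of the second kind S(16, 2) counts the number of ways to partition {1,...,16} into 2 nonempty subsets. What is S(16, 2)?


Using the explicit formula S(n,k) = (1/k!) sum_{j=0}^{k} (-1)^(k-j) C(k,j) j^n:
S(16, 2) = 32767
Equivalently, S(n,k) is n! times the coefficient of x^n in the EGF (e^x - 1)^k / k!.

32767


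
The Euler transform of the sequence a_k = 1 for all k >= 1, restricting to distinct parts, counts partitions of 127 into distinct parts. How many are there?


Partitions of 127 into distinct parts can be computed via generating function.
Product (1+x)(1+x^2)(1+x^3)...
The coefficient of x^127 = 3725410

3725410


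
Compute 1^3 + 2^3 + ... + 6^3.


This power sum has a closed form given by Faulhaber's formula
sum_{k=1}^{m} k^p = (1 / (p + 1)) * sum_{j=0}^{p} C(p + 1, j) B_j m^(p + 1 - j),
but for small m direct computation is fastest:
1 + 8 + 27 + 64 + 125 + 216 = 441.

441


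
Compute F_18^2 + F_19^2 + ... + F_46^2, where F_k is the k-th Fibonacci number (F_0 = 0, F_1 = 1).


There is a standard identity sum_{k=0}^{N} F_k^2 = F_N * F_{N+1} (proved inductively from the telescoping relation F_k^2 = F_k F_{k+1} - F_{k-1} F_k). Then
sum_{k=18}^{46} F_k^2 = F_46 F_47 - F_17 F_18.
Computing: F_46 = 1836311903, F_47 = 2971215073, F_17 = 1597, F_18 = 2584.
Sum = 1836311903 * 2971215073 - 1597 * 2584 = 5456077604918787271.

5456077604918787271


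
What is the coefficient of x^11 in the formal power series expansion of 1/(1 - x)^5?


The expansion 1/(1 - x)^r = sum_{k>=0} C(k + r - 1, r - 1) x^k follows from the multiset / negative-binomial theorem (or from repeated differentiation of the geometric series).
For r = 5 and k = 11:
C(15, 4) = 1307674368000 / (24 * 39916800) = 1365.

1365


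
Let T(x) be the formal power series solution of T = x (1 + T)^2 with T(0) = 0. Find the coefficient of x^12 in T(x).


Apply the Lagrange inversion formula: if T = x * phi(T) with phi(t) = (1 + t)^2, then [x^n] T = (1/n) [t^(n-1)] phi(t)^n = (1/n) [t^(n-1)] (1 + t)^(2n) = (1/n) C(2n, n-1).
Using the identity C(2n, n-1) = C(2n, n) * n / (n+1), the unscaled factor equals C(2n, n) / (n+1) = C_n, the n-th Catalan number.
For n = 12: C_12 = C(24, 12) / 13 = 2704156/13 = 208012 = 208012.

208012


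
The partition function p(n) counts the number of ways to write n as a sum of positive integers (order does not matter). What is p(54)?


Using the generating function prod_{k>=1} 1/(1-x^k), we compute p(54).
By dynamic programming over parts 1 through 54:
p(54) = 386155

386155


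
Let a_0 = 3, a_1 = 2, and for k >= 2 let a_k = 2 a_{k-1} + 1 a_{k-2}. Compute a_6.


Iterating the recurrence forward:
a_0 = 3
a_1 = 2
a_2 = 2*2 + 1*3 = 7
a_3 = 2*7 + 1*2 = 16
a_4 = 2*16 + 1*7 = 39
a_5 = 2*39 + 1*16 = 94
a_6 = 2*94 + 1*39 = 227
So a_6 = 227.

227


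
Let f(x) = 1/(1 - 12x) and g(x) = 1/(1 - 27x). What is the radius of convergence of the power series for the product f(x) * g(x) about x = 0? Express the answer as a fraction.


The radius of 1/(1 - 12x) is 1/12 (nearest singularity at x = 1/12), and the radius of 1/(1 - 27x) is 1/27.
The product f(x)*g(x) = 1/((1 - 12x)(1 - 27x)) has singularities at both 1/12 and 1/27, so its radius of convergence is the distance to the nearest one:
min(1/12, 1/27) = 1/27.

1/27


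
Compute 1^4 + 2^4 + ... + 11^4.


This power sum has a closed form given by Faulhaber's formula
sum_{k=1}^{m} k^p = (1 / (p + 1)) * sum_{j=0}^{p} C(p + 1, j) B_j m^(p + 1 - j),
but for small m direct computation is fastest:
1 + 16 + 81 + 256 + 625 + 1296 + 2401 + 4096 + 6561 + 10000 + 14641 = 39974.

39974


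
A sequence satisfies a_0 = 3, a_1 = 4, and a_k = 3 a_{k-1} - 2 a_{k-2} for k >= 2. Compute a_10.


The characteristic equation is t^2 - 3 t + 2 = 0, with roots r_1 = 2 and r_2 = 1 (so c_1 = r_1 + r_2, c_2 = -r_1 r_2 as required).
One can use the closed form a_n = A r_1^n + B r_2^n, but direct iteration is more reliable:
a_0 = 3, a_1 = 4, a_2 = 6, a_3 = 10, a_4 = 18, a_5 = 34, a_6 = 66, a_7 = 130, a_8 = 258, a_9 = 514, a_10 = 1026.
So a_10 = 1026.

1026


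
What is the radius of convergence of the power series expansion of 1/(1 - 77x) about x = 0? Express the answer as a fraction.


Expanding 1/(1 - 77x) = sum_{k>=0} 77^k x^k, the series converges when |77x| < 1, i.e., |x| < 1/77.
So the radius of convergence is 1/77 = 1/77.

1/77


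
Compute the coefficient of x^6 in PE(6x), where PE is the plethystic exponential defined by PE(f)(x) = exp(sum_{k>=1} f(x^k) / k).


With f(x) = 6x, the exponent is sum_{k>=1} 6 x^k / k = 6 * (-ln(1 - x)). Exponentiating:
PE(6x) = exp(-6 ln(1 - x)) = 1/(1 - x)^6.
By the negative binomial expansion, [x^n] 1/(1 - x)^6 = C(n + 5, 5).
For n = 6: C(11, 5) = 462.

462


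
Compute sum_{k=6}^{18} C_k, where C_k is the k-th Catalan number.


C_6 through C_18: 132, 429, 1430, 4862, 16796, 58786, 208012, 742900, 2674440, 9694845, 35357670, 129644790, 477638700
Sum = 132 + 429 + 1430 + 4862 + 16796 + 58786 + 208012 + 742900 + 2674440 + 9694845 + 35357670 + 129644790 + 477638700
= 656043792

656043792


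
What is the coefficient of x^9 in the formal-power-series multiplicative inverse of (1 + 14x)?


The inverse is 1/(1 + 14x). Apply the geometric identity 1/(1 - y) = sum_{k>=0} y^k with y = -14x:
1/(1 + 14x) = sum_{k>=0} (-14)^k x^k.
So the coefficient of x^9 is (-14)^9 = -20661046784.

-20661046784


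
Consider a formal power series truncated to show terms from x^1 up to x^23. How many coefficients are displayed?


From x^1 to x^23 inclusive, the count is 23 - 1 + 1 = 23.

23


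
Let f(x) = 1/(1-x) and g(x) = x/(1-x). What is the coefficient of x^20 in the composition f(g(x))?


First simplify the composition: f(g(x)) = 1/(1 - x/(1-x)) = (1-x)/((1-x) - x) = (1-x)/(1-2x).
Now extract the coefficient. Write (1-x)/(1-2x) = 1/(1-2x) - x/(1-2x).
The coefficient of x^n in 1/(1-2x) is 2^n, and in x/(1-2x) is 2^(n-1) (for n >= 1).
So the coefficient of x^20 is 2^20 - 2^19 = 1048576 - 524288 = 524288.

524288


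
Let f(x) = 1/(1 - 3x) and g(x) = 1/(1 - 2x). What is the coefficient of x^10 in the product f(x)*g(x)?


The coefficient of x^n in f*g is the Cauchy product: sum_{k=0}^{n} a^k * b^(n-k).
With a=3, b=2, n=10:
sum_{k=0}^{10} 3^k * 2^(10-k)
= 175099

175099


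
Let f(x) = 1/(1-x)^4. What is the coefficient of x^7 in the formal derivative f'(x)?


Differentiate: d/dx [ 1/(1-x)^r ] = r / (1-x)^(r+1).
Here r = 4, so f'(x) = 4 / (1-x)^5.
The expansion of 1/(1-x)^(r+1) has coefficient of x^n equal to C(n+r, r).
So the coefficient of x^7 in f'(x) is
4 * C(11, 4) = 4 * 330 = 1320

1320


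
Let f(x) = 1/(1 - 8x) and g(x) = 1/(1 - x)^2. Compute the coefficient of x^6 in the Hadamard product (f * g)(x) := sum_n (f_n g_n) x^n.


f has coefficients f_k = 8^k. For g = 1/(1 - x)^2 the coefficient is g_k = C(k + 1, 1) = k + 1. The Hadamard coefficient is (f * g)_k = 8^k * (k + 1).
For k = 6: 8^6 * 7 = 262144 * 7 = 1835008.

1835008


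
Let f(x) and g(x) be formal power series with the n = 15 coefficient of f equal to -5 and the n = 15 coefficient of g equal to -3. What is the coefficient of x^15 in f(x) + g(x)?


Addition of formal power series is termwise.
The coefficient of x^15 in f + g = -5 + -3
= -8

-8


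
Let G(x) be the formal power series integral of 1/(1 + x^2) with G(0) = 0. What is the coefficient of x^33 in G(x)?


1/(1 + x^2) = sum_{j>=0} (-1)^j x^(2j). Integrating termwise with G(0) = 0:
G(x) = sum_{j>=0} (-1)^j x^(2j+1) / (2j+1) = arctan(x).
Only odd powers are nonzero. For x^33 write 33 = 2*16 + 1, giving
(-1)^16 / 33 = 1/33 = 1/33.

1/33


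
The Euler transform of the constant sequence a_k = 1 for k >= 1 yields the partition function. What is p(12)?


The Euler transform converts the sequence a_k = 1 into the number of integer partitions.
Using the recurrence or dynamic programming:
p(12) = 77

77


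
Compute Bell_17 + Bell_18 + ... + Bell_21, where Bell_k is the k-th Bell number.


Recall Bell_k counts set partitions of a k-set (with Bell_0 = 1 by convention).
Bell_17 through Bell_21: 82864869804, 682076806159, 5832742205057, 51724158235372, 474869816156751
Sum = 82864869804 + 682076806159 + 5832742205057 + 51724158235372 + 474869816156751 = 533191658273143.

533191658273143


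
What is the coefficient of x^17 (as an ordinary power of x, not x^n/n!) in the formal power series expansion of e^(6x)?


The exponential series is e^y = sum_{k>=0} y^k / k!. Substituting y = 6x gives
e^(6x) = sum_{k>=0} 6^k x^k / k!.
So the coefficient of x^n is a^n/n! with a = 6, n = 17:
6^17 / 17! = 16926659444736/355687428096000 = 708588/14889875

708588/14889875


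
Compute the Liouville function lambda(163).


The Liouville function is lambda(k) = (-1)^Omega(k), where Omega(k) counts the prime factors of k with multiplicity.
Factoring: 163 = 163, so Omega(163) = 1.
lambda(163) = (-1)^1 = -1.

-1


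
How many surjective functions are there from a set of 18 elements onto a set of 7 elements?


By inclusion-exclusion on which target elements are missed, the number of surjections from an n-set onto a k-set is
surj(n, k) = sum_{j=0}^{k} (-1)^j C(k, j) (k - j)^n.
Equivalently surj(n, k) = k! * S(n, k), where S(n, k) is the Stirling number of the second kind.
For n = 18, k = 7:
S(18, 7) = 197462483400, so
surj = 7! * 197462483400 = 5040 * 197462483400 = 995210916336000.

995210916336000


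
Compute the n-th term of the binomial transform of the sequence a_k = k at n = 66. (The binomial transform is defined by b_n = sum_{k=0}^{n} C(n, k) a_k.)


With a_k = k, b_n = sum_{k=0}^{n} C(n, k) k. Using k * C(n, k) = n * C(n-1, k-1) gives b_n = n * sum_{k>=1} C(n-1, k-1) = n * 2^(n-1).
For n = 66: 66 * 2^65 = 66 * 36893488147419103232 = 2434970217729660813312.

2434970217729660813312


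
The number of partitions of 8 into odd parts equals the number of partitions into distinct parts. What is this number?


Computing partitions of 8 into odd parts (1, 3, 5, ...):
Using the generating function prod_{k>=0} 1/(1-x^(2k+1)),
the count is 6

6


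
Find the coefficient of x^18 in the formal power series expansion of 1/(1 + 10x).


Write 1/(1 + c x) = 1/(1 - (-c) x) and apply the geometric-series identity
1/(1 - y) = sum_{k>=0} y^k to get 1/(1 + c x) = sum_{k>=0} (-c)^k x^k.
So the coefficient of x^k is (-c)^k = (-1)^k * c^k.
Here c = 10 and k = 18:
(-10)^18 = 1 * 1000000000000000000 = 1000000000000000000

1000000000000000000


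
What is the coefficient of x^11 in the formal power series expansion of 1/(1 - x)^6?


The expansion 1/(1 - x)^r = sum_{k>=0} C(k + r - 1, r - 1) x^k follows from the multiset / negative-binomial theorem (or from repeated differentiation of the geometric series).
For r = 6 and k = 11:
C(16, 5) = 20922789888000 / (120 * 39916800) = 4368.

4368


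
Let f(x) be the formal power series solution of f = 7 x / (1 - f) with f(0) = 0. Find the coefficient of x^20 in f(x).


Apply Lagrange inversion: f = 7 x * phi(f) with phi(t) = 1/(1 - t), so
[x^n] f = 7^n * (1/n) [t^(n-1)] phi(t)^n = 7^n * (1/n) [t^(n-1)] (1 - t)^(-n) = 7^n * (1/n) C(2n - 2, n - 1) = 7^n * C_{n-1}.
For n = 20: C_19 = C(38, 19) / 20 = 35345263800/20 = 1767263190.
With the 7^20 = 79792266297612001 factor, the coefficient is 79792266297612001 * 1767263190 = 141013935074447274269543190.

141013935074447274269543190
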